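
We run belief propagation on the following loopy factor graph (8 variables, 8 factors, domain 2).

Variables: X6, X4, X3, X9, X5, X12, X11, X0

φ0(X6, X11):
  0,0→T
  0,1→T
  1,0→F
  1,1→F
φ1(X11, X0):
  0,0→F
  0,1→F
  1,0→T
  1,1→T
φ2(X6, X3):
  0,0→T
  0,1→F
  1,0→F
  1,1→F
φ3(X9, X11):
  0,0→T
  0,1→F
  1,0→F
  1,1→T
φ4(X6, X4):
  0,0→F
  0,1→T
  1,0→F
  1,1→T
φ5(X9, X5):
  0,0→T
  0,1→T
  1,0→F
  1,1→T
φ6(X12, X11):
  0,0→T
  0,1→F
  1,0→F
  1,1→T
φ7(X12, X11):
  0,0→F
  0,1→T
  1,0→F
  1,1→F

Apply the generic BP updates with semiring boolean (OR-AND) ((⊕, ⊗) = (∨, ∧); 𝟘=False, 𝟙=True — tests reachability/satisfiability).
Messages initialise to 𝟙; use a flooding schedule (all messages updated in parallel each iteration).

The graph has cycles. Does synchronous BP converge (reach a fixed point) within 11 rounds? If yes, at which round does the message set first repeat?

init: all messages = 𝟙 over 2 values
r1 m[φ0→X6] = [T, F]
r1 m[φ0→X11] = [T, T]
r1 m[φ1→X11] = [F, T]
r1 m[φ1→X0] = [T, T]
r1 m[φ2→X6] = [T, F]
r1 m[φ2→X3] = [T, F]
r1 m[φ3→X9] = [T, T]
r1 m[φ3→X11] = [T, T]
r1 m[φ4→X6] = [T, T]
r1 m[φ4→X4] = [F, T]
r1 m[φ5→X9] = [T, T]
r1 m[φ5→X5] = [T, T]
r1 m[φ6→X12] = [T, T]
r1 m[φ6→X11] = [T, T]
r1 m[φ7→X12] = [T, F]
r1 m[φ7→X11] = [F, T]
r1 m[X6→φ0] = [T, T]
r1 m[X6→φ2] = [T, T]
r1 m[X6→φ4] = [T, T]
r1 m[X4→φ4] = [T, T]
r1 m[X3→φ2] = [T, T]
r1 m[X9→φ3] = [T, T]
r1 m[X9→φ5] = [T, T]
r1 m[X5→φ5] = [T, T]
r1 m[X12→φ6] = [T, T]
r1 m[X12→φ7] = [T, T]
r1 m[X11→φ0] = [T, T]
r1 m[X11→φ1] = [T, T]
r1 m[X11→φ3] = [T, T]
r1 m[X11→φ6] = [T, T]
r1 m[X11→φ7] = [T, T]
r1 m[X0→φ1] = [T, T]
r2 m[φ0→X6] = [T, F]
r2 m[φ0→X11] = [T, T]
r2 m[φ1→X11] = [F, T]
r2 m[φ1→X0] = [T, T]
r2 m[φ2→X6] = [T, F]
r2 m[φ2→X3] = [T, F]
r2 m[φ3→X9] = [T, T]
r2 m[φ3→X11] = [T, T]
r2 m[φ4→X6] = [T, T]
r2 m[φ4→X4] = [F, T]
r2 m[φ5→X9] = [T, T]
r2 m[φ5→X5] = [T, T]
r2 m[φ6→X12] = [T, T]
r2 m[φ6→X11] = [T, T]
r2 m[φ7→X12] = [T, F]
r2 m[φ7→X11] = [F, T]
r2 m[X6→φ0] = [T, F]
r2 m[X6→φ2] = [T, F]
r2 m[X6→φ4] = [T, F]
r2 m[X4→φ4] = [T, T]
r2 m[X3→φ2] = [T, T]
r2 m[X9→φ3] = [T, T]
r2 m[X9→φ5] = [T, T]
r2 m[X5→φ5] = [T, T]
r2 m[X12→φ6] = [T, F]
r2 m[X12→φ7] = [T, T]
r2 m[X11→φ0] = [F, T]
r2 m[X11→φ1] = [F, T]
r2 m[X11→φ3] = [F, T]
r2 m[X11→φ6] = [F, T]
r2 m[X11→φ7] = [F, T]
r2 m[X0→φ1] = [T, T]
r3 m[φ0→X6] = [T, F]
r3 m[φ0→X11] = [T, T]
r3 m[φ1→X11] = [F, T]
r3 m[φ1→X0] = [T, T]
r3 m[φ2→X6] = [T, F]
r3 m[φ2→X3] = [T, F]
r3 m[φ3→X9] = [F, T]
r3 m[φ3→X11] = [T, T]
r3 m[φ4→X6] = [T, T]
r3 m[φ4→X4] = [F, T]
r3 m[φ5→X9] = [T, T]
r3 m[φ5→X5] = [T, T]
r3 m[φ6→X12] = [F, T]
r3 m[φ6→X11] = [T, F]
r3 m[φ7→X12] = [T, F]
r3 m[φ7→X11] = [F, T]
r3 m[X6→φ0] = [T, F]
r3 m[X6→φ2] = [T, F]
r3 m[X6→φ4] = [T, F]
r3 m[X4→φ4] = [T, T]
r3 m[X3→φ2] = [T, T]
r3 m[X9→φ3] = [T, T]
r3 m[X9→φ5] = [T, T]
r3 m[X5→φ5] = [T, T]
r3 m[X12→φ6] = [T, F]
r3 m[X12→φ7] = [T, T]
r3 m[X11→φ0] = [F, T]
r3 m[X11→φ1] = [F, T]
r3 m[X11→φ3] = [F, T]
r3 m[X11→φ6] = [F, T]
r3 m[X11→φ7] = [F, T]
r3 m[X0→φ1] = [T, T]
r4 m[φ0→X6] = [T, F]
r4 m[φ0→X11] = [T, T]
r4 m[φ1→X11] = [F, T]
r4 m[φ1→X0] = [T, T]
r4 m[φ2→X6] = [T, F]
r4 m[φ2→X3] = [T, F]
r4 m[φ3→X9] = [F, T]
r4 m[φ3→X11] = [T, T]
r4 m[φ4→X6] = [T, T]
r4 m[φ4→X4] = [F, T]
r4 m[φ5→X9] = [T, T]
r4 m[φ5→X5] = [T, T]
r4 m[φ6→X12] = [F, T]
r4 m[φ6→X11] = [T, F]
r4 m[φ7→X12] = [T, F]
r4 m[φ7→X11] = [F, T]
r4 m[X6→φ0] = [T, F]
r4 m[X6→φ2] = [T, F]
r4 m[X6→φ4] = [T, F]
r4 m[X4→φ4] = [T, T]
r4 m[X3→φ2] = [T, T]
r4 m[X9→φ3] = [T, T]
r4 m[X9→φ5] = [F, T]
r4 m[X5→φ5] = [T, T]
r4 m[X12→φ6] = [T, F]
r4 m[X12→φ7] = [F, T]
r4 m[X11→φ0] = [F, F]
r4 m[X11→φ1] = [F, F]
r4 m[X11→φ3] = [F, F]
r4 m[X11→φ6] = [F, T]
r4 m[X11→φ7] = [F, F]
r4 m[X0→φ1] = [T, T]
r5 m[φ0→X6] = [F, F]
r5 m[φ0→X11] = [T, T]
r5 m[φ1→X11] = [F, T]
r5 m[φ1→X0] = [F, F]
r5 m[φ2→X6] = [T, F]
r5 m[φ2→X3] = [T, F]
r5 m[φ3→X9] = [F, F]
r5 m[φ3→X11] = [T, T]
r5 m[φ4→X6] = [T, T]
r5 m[φ4→X4] = [F, T]
r5 m[φ5→X9] = [T, T]
r5 m[φ5→X5] = [F, T]
r5 m[φ6→X12] = [F, T]
r5 m[φ6→X11] = [T, F]
r5 m[φ7→X12] = [F, F]
r5 m[φ7→X11] = [F, F]
r5 m[X6→φ0] = [T, F]
r5 m[X6→φ2] = [T, F]
r5 m[X6→φ4] = [T, F]
r5 m[X4→φ4] = [T, T]
r5 m[X3→φ2] = [T, T]
r5 m[X9→φ3] = [T, T]
r5 m[X9→φ5] = [F, T]
r5 m[X5→φ5] = [T, T]
r5 m[X12→φ6] = [T, F]
r5 m[X12→φ7] = [F, T]
r5 m[X11→φ0] = [F, F]
r5 m[X11→φ1] = [F, F]
r5 m[X11→φ3] = [F, F]
r5 m[X11→φ6] = [F, T]
r5 m[X11→φ7] = [F, F]
r5 m[X0→φ1] = [T, T]
r6 m[φ0→X6] = [F, F]
r6 m[φ0→X11] = [T, T]
r6 m[φ1→X11] = [F, T]
r6 m[φ1→X0] = [F, F]
r6 m[φ2→X6] = [T, F]
r6 m[φ2→X3] = [T, F]
r6 m[φ3→X9] = [F, F]
r6 m[φ3→X11] = [T, T]
r6 m[φ4→X6] = [T, T]
r6 m[φ4→X4] = [F, T]
r6 m[φ5→X9] = [T, T]
r6 m[φ5→X5] = [F, T]
r6 m[φ6→X12] = [F, T]
r6 m[φ6→X11] = [T, F]
r6 m[φ7→X12] = [F, F]
r6 m[φ7→X11] = [F, F]
r6 m[X6→φ0] = [T, F]
r6 m[X6→φ2] = [F, F]
r6 m[X6→φ4] = [F, F]
r6 m[X4→φ4] = [T, T]
r6 m[X3→φ2] = [T, T]
r6 m[X9→φ3] = [T, T]
r6 m[X9→φ5] = [F, F]
r6 m[X5→φ5] = [T, T]
r6 m[X12→φ6] = [F, F]
r6 m[X12→φ7] = [F, T]
r6 m[X11→φ0] = [F, F]
r6 m[X11→φ1] = [F, F]
r6 m[X11→φ3] = [F, F]
r6 m[X11→φ6] = [F, F]
r6 m[X11→φ7] = [F, F]
r6 m[X0→φ1] = [T, T]
r7 m[φ0→X6] = [F, F]
r7 m[φ0→X11] = [T, T]
r7 m[φ1→X11] = [F, T]
r7 m[φ1→X0] = [F, F]
r7 m[φ2→X6] = [T, F]
r7 m[φ2→X3] = [F, F]
r7 m[φ3→X9] = [F, F]
r7 m[φ3→X11] = [T, T]
r7 m[φ4→X6] = [T, T]
r7 m[φ4→X4] = [F, F]
r7 m[φ5→X9] = [T, T]
r7 m[φ5→X5] = [F, F]
r7 m[φ6→X12] = [F, F]
r7 m[φ6→X11] = [F, F]
r7 m[φ7→X12] = [F, F]
r7 m[φ7→X11] = [F, F]
r7 m[X6→φ0] = [T, F]
r7 m[X6→φ2] = [F, F]
r7 m[X6→φ4] = [F, F]
r7 m[X4→φ4] = [T, T]
r7 m[X3→φ2] = [T, T]
r7 m[X9→φ3] = [T, T]
r7 m[X9→φ5] = [F, F]
r7 m[X5→φ5] = [T, T]
r7 m[X12→φ6] = [F, F]
r7 m[X12→φ7] = [F, T]
r7 m[X11→φ0] = [F, F]
r7 m[X11→φ1] = [F, F]
r7 m[X11→φ3] = [F, F]
r7 m[X11→φ6] = [F, F]
r7 m[X11→φ7] = [F, F]
r7 m[X0→φ1] = [T, T]
r8 m[φ0→X6] = [F, F]
r8 m[φ0→X11] = [T, T]
r8 m[φ1→X11] = [F, T]
r8 m[φ1→X0] = [F, F]
r8 m[φ2→X6] = [T, F]
r8 m[φ2→X3] = [F, F]
r8 m[φ3→X9] = [F, F]
r8 m[φ3→X11] = [T, T]
r8 m[φ4→X6] = [T, T]
r8 m[φ4→X4] = [F, F]
r8 m[φ5→X9] = [T, T]
r8 m[φ5→X5] = [F, F]
r8 m[φ6→X12] = [F, F]
r8 m[φ6→X11] = [F, F]
r8 m[φ7→X12] = [F, F]
r8 m[φ7→X11] = [F, F]
r8 m[X6→φ0] = [T, F]
r8 m[X6→φ2] = [F, F]
r8 m[X6→φ4] = [F, F]
r8 m[X4→φ4] = [T, T]
r8 m[X3→φ2] = [T, T]
r8 m[X9→φ3] = [T, T]
r8 m[X9→φ5] = [F, F]
r8 m[X5→φ5] = [T, T]
r8 m[X12→φ6] = [F, F]
r8 m[X12→φ7] = [F, F]
r8 m[X11→φ0] = [F, F]
r8 m[X11→φ1] = [F, F]
r8 m[X11→φ3] = [F, F]
r8 m[X11→φ6] = [F, F]
r8 m[X11→φ7] = [F, F]
r8 m[X0→φ1] = [T, T]
r9 m[φ0→X6] = [F, F]
r9 m[φ0→X11] = [T, T]
r9 m[φ1→X11] = [F, T]
r9 m[φ1→X0] = [F, F]
r9 m[φ2→X6] = [T, F]
r9 m[φ2→X3] = [F, F]
r9 m[φ3→X9] = [F, F]
r9 m[φ3→X11] = [T, T]
r9 m[φ4→X6] = [T, T]
r9 m[φ4→X4] = [F, F]
r9 m[φ5→X9] = [T, T]
r9 m[φ5→X5] = [F, F]
r9 m[φ6→X12] = [F, F]
r9 m[φ6→X11] = [F, F]
r9 m[φ7→X12] = [F, F]
r9 m[φ7→X11] = [F, F]
r9 m[X6→φ0] = [T, F]
r9 m[X6→φ2] = [F, F]
r9 m[X6→φ4] = [F, F]
r9 m[X4→φ4] = [T, T]
r9 m[X3→φ2] = [T, T]
r9 m[X9→φ3] = [T, T]
r9 m[X9→φ5] = [F, F]
r9 m[X5→φ5] = [T, T]
r9 m[X12→φ6] = [F, F]
r9 m[X12→φ7] = [F, F]
r9 m[X11→φ0] = [F, F]
r9 m[X11→φ1] = [F, F]
r9 m[X11→φ3] = [F, F]
r9 m[X11→φ6] = [F, F]
r9 m[X11→φ7] = [F, F]
r9 m[X0→φ1] = [T, T]
fixed point reached at round 9
messages reach a fixed point at round 9

CONVERGED at round 9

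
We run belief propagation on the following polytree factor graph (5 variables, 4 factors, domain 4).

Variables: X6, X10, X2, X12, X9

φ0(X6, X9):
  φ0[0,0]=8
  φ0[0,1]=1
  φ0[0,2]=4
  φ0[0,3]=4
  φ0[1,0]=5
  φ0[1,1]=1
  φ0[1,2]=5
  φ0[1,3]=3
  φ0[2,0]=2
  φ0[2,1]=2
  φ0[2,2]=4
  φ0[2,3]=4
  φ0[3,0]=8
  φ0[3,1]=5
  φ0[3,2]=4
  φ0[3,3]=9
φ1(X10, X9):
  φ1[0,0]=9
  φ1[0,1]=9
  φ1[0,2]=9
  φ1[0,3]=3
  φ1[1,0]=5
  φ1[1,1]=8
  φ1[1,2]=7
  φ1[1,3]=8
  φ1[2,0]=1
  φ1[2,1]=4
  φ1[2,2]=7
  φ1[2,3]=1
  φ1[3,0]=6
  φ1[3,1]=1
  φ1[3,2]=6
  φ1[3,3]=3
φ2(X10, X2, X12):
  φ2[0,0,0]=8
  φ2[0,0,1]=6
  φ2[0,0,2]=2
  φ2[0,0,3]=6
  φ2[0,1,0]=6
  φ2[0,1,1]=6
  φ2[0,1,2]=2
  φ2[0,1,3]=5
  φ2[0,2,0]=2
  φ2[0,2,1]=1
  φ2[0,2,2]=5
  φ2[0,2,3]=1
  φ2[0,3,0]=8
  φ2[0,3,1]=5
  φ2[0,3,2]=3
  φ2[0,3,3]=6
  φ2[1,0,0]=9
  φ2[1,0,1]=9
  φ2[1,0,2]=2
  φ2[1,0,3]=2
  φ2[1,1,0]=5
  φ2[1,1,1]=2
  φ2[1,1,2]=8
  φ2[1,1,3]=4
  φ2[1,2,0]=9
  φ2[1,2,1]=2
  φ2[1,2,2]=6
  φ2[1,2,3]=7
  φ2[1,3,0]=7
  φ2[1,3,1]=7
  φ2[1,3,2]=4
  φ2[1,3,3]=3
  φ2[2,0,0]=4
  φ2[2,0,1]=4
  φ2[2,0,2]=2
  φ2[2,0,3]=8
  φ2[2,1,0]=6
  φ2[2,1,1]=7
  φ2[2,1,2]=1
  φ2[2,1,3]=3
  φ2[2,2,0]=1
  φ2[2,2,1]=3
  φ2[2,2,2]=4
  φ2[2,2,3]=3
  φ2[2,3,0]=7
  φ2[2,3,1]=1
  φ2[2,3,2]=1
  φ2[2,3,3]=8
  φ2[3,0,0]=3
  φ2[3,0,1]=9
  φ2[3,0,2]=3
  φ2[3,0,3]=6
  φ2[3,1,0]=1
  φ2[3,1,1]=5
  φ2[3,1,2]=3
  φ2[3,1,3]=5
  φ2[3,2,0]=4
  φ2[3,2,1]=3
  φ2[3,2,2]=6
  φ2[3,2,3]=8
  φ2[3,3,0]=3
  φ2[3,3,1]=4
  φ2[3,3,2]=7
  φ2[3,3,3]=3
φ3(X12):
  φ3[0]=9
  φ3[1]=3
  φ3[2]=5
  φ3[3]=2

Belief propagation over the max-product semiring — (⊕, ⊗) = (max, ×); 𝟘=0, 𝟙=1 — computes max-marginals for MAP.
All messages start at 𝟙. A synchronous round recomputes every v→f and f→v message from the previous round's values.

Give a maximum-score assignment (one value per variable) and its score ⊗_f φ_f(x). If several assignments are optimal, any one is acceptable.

init: all messages = 𝟙 over 4 values
r1 m[φ0→X6] = [8, 5, 4, 9]
r1 m[φ0→X9] = [8, 5, 5, 9]
r1 m[φ1→X10] = [9, 8, 7, 6]
r1 m[φ1→X9] = [9, 9, 9, 8]
r1 m[φ2→X10] = [8, 9, 8, 9]
r1 m[φ2→X2] = [9, 8, 9, 8]
r1 m[φ2→X12] = [9, 9, 8, 8]
r1 m[φ3→X12] = [9, 3, 5, 2]
r1 m[X6→φ0] = [1, 1, 1, 1]
r1 m[X10→φ1] = [1, 1, 1, 1]
r1 m[X10→φ2] = [1, 1, 1, 1]
r1 m[X2→φ2] = [1, 1, 1, 1]
r1 m[X12→φ2] = [1, 1, 1, 1]
r1 m[X12→φ3] = [1, 1, 1, 1]
r1 m[X9→φ0] = [1, 1, 1, 1]
r1 m[X9→φ1] = [1, 1, 1, 1]
r2 m[φ0→X6] = [8, 5, 4, 9]
r2 m[φ0→X9] = [8, 5, 5, 9]
r2 m[φ1→X10] = [9, 8, 7, 6]
r2 m[φ1→X9] = [9, 9, 9, 8]
r2 m[φ2→X10] = [8, 9, 8, 9]
r2 m[φ2→X2] = [9, 8, 9, 8]
r2 m[φ2→X12] = [9, 9, 8, 8]
r2 m[φ3→X12] = [9, 3, 5, 2]
r2 m[X6→φ0] = [1, 1, 1, 1]
r2 m[X10→φ1] = [8, 9, 8, 9]
r2 m[X10→φ2] = [9, 8, 7, 6]
r2 m[X2→φ2] = [1, 1, 1, 1]
r2 m[X12→φ2] = [9, 3, 5, 2]
r2 m[X12→φ3] = [9, 9, 8, 8]
r2 m[X9→φ0] = [9, 9, 9, 8]
r2 m[X9→φ1] = [8, 5, 5, 9]
r3 m[φ0→X6] = [72, 45, 36, 72]
r3 m[φ0→X9] = [8, 5, 5, 9]
r3 m[φ1→X10] = [72, 72, 35, 48]
r3 m[φ1→X9] = [72, 72, 72, 72]
r3 m[φ2→X10] = [72, 81, 63, 36]
r3 m[φ2→X2] = [648, 486, 648, 648]
r3 m[φ2→X12] = [72, 72, 64, 56]
r3 m[φ3→X12] = [9, 3, 5, 2]
r3 m[X6→φ0] = [1, 1, 1, 1]
r3 m[X10→φ1] = [8, 9, 8, 9]
r3 m[X10→φ2] = [9, 8, 7, 6]
r3 m[X2→φ2] = [1, 1, 1, 1]
r3 m[X12→φ2] = [9, 3, 5, 2]
r3 m[X12→φ3] = [9, 9, 8, 8]
r3 m[X9→φ0] = [9, 9, 9, 8]
r3 m[X9→φ1] = [8, 5, 5, 9]
r4 m[φ0→X6] = [72, 45, 36, 72]
r4 m[φ0→X9] = [8, 5, 5, 9]
r4 m[φ1→X10] = [72, 72, 35, 48]
r4 m[φ1→X9] = [72, 72, 72, 72]
r4 m[φ2→X10] = [72, 81, 63, 36]
r4 m[φ2→X2] = [648, 486, 648, 648]
r4 m[φ2→X12] = [72, 72, 64, 56]
r4 m[φ3→X12] = [9, 3, 5, 2]
r4 m[X6→φ0] = [1, 1, 1, 1]
r4 m[X10→φ1] = [72, 81, 63, 36]
r4 m[X10→φ2] = [72, 72, 35, 48]
r4 m[X2→φ2] = [1, 1, 1, 1]
r4 m[X12→φ2] = [9, 3, 5, 2]
r4 m[X12→φ3] = [72, 72, 64, 56]
r4 m[X9→φ0] = [72, 72, 72, 72]
r4 m[X9→φ1] = [8, 5, 5, 9]
r5 m[φ0→X6] = [576, 360, 288, 648]
r5 m[φ0→X9] = [8, 5, 5, 9]
r5 m[φ1→X10] = [72, 72, 35, 48]
r5 m[φ1→X9] = [648, 648, 648, 648]
r5 m[φ2→X10] = [72, 81, 63, 36]
r5 m[φ2→X2] = [5832, 3888, 5832, 5184]
r5 m[φ2→X12] = [648, 648, 576, 504]
r5 m[φ3→X12] = [9, 3, 5, 2]
r5 m[X6→φ0] = [1, 1, 1, 1]
r5 m[X10→φ1] = [72, 81, 63, 36]
r5 m[X10→φ2] = [72, 72, 35, 48]
r5 m[X2→φ2] = [1, 1, 1, 1]
r5 m[X12→φ2] = [9, 3, 5, 2]
r5 m[X12→φ3] = [72, 72, 64, 56]
r5 m[X9→φ0] = [72, 72, 72, 72]
r5 m[X9→φ1] = [8, 5, 5, 9]
r6 m[φ0→X6] = [576, 360, 288, 648]
r6 m[φ0→X9] = [8, 5, 5, 9]
r6 m[φ1→X10] = [72, 72, 35, 48]
r6 m[φ1→X9] = [648, 648, 648, 648]
r6 m[φ2→X10] = [72, 81, 63, 36]
r6 m[φ2→X2] = [5832, 3888, 5832, 5184]
r6 m[φ2→X12] = [648, 648, 576, 504]
r6 m[φ3→X12] = [9, 3, 5, 2]
r6 m[X6→φ0] = [1, 1, 1, 1]
r6 m[X10→φ1] = [72, 81, 63, 36]
r6 m[X10→φ2] = [72, 72, 35, 48]
r6 m[X2→φ2] = [1, 1, 1, 1]
r6 m[X12→φ2] = [9, 3, 5, 2]
r6 m[X12→φ3] = [648, 648, 576, 504]
r6 m[X9→φ0] = [648, 648, 648, 648]
r6 m[X9→φ1] = [8, 5, 5, 9]
r7 m[φ0→X6] = [5184, 3240, 2592, 5832]
r7 m[φ0→X9] = [8, 5, 5, 9]
r7 m[φ1→X10] = [72, 72, 35, 48]
r7 m[φ1→X9] = [648, 648, 648, 648]
r7 m[φ2→X10] = [72, 81, 63, 36]
r7 m[φ2→X2] = [5832, 3888, 5832, 5184]
r7 m[φ2→X12] = [648, 648, 576, 504]
r7 m[φ3→X12] = [9, 3, 5, 2]
r7 m[X6→φ0] = [1, 1, 1, 1]
r7 m[X10→φ1] = [72, 81, 63, 36]
r7 m[X10→φ2] = [72, 72, 35, 48]
r7 m[X2→φ2] = [1, 1, 1, 1]
r7 m[X12→φ2] = [9, 3, 5, 2]
r7 m[X12→φ3] = [648, 648, 576, 504]
r7 m[X9→φ0] = [648, 648, 648, 648]
r7 m[X9→φ1] = [8, 5, 5, 9]
r8 m[φ0→X6] = [5184, 3240, 2592, 5832]
r8 m[φ0→X9] = [8, 5, 5, 9]
r8 m[φ1→X10] = [72, 72, 35, 48]
r8 m[φ1→X9] = [648, 648, 648, 648]
r8 m[φ2→X10] = [72, 81, 63, 36]
r8 m[φ2→X2] = [5832, 3888, 5832, 5184]
r8 m[φ2→X12] = [648, 648, 576, 504]
r8 m[φ3→X12] = [9, 3, 5, 2]
r8 m[X6→φ0] = [1, 1, 1, 1]
r8 m[X10→φ1] = [72, 81, 63, 36]
r8 m[X10→φ2] = [72, 72, 35, 48]
r8 m[X2→φ2] = [1, 1, 1, 1]
r8 m[X12→φ2] = [9, 3, 5, 2]
r8 m[X12→φ3] = [648, 648, 576, 504]
r8 m[X9→φ0] = [648, 648, 648, 648]
r8 m[X9→φ1] = [8, 5, 5, 9]
fixed point reached at round 8
traceback from X6: (X6=3, X10=1, X2=0, X12=0, X9=3), score=5832

assignment: (X6=3, X10=1, X2=0, X12=0, X9=3); score = 5832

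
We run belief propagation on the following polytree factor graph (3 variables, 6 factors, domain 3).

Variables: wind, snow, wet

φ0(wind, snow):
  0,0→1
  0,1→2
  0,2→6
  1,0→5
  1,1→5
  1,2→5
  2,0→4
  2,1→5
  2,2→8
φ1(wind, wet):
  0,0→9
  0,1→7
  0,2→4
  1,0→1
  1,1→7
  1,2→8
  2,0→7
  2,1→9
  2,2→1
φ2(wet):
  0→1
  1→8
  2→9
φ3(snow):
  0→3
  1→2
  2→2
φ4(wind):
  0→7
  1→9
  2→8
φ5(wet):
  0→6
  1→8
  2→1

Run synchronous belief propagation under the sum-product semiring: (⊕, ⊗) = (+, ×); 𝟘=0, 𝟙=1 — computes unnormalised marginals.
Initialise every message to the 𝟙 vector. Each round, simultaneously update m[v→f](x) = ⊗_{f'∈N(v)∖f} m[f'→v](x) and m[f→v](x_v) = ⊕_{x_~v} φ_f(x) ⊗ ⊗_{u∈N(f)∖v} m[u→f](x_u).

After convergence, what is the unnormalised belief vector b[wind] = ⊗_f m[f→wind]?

b[wind] = [71554, 165690, 190608]

init: all messages = 𝟙 over 3 values
r1 m[φ0→wind] = [9, 15, 17]
r1 m[φ0→snow] = [10, 12, 19]
r1 m[φ1→wind] = [20, 16, 17]
r1 m[φ1→wet] = [17, 23, 13]
r1 m[φ2→wet] = [1, 8, 9]
r1 m[φ3→snow] = [3, 2, 2]
r1 m[φ4→wind] = [7, 9, 8]
r1 m[φ5→wet] = [6, 8, 1]
r1 m[wind→φ0] = [1, 1, 1]
r1 m[wind→φ1] = [1, 1, 1]
r1 m[wind→φ4] = [1, 1, 1]
r1 m[snow→φ0] = [1, 1, 1]
r1 m[snow→φ3] = [1, 1, 1]
r1 m[wet→φ1] = [1, 1, 1]
r1 m[wet→φ2] = [1, 1, 1]
r1 m[wet→φ5] = [1, 1, 1]
r2 m[φ0→wind] = [9, 15, 17]
r2 m[φ0→snow] = [10, 12, 19]
r2 m[φ1→wind] = [20, 16, 17]
r2 m[φ1→wet] = [17, 23, 13]
r2 m[φ2→wet] = [1, 8, 9]
r2 m[φ3→snow] = [3, 2, 2]
r2 m[φ4→wind] = [7, 9, 8]
r2 m[φ5→wet] = [6, 8, 1]
r2 m[wind→φ0] = [140, 144, 136]
r2 m[wind→φ1] = [63, 135, 136]
r2 m[wind→φ4] = [180, 240, 289]
r2 m[snow→φ0] = [3, 2, 2]
r2 m[snow→φ3] = [10, 12, 19]
r2 m[wet→φ1] = [6, 64, 9]
r2 m[wet→φ2] = [102, 184, 13]
r2 m[wet→φ5] = [17, 184, 117]
r3 m[φ0→wind] = [19, 35, 38]
r3 m[φ0→snow] = [1404, 1680, 2648]
r3 m[φ1→wind] = [538, 526, 627]
r3 m[φ1→wet] = [1654, 2610, 1468]
r3 m[φ2→wet] = [1, 8, 9]
r3 m[φ3→snow] = [3, 2, 2]
r3 m[φ4→wind] = [7, 9, 8]
r3 m[φ5→wet] = [6, 8, 1]
r3 m[wind→φ0] = [140, 144, 136]
r3 m[wind→φ1] = [63, 135, 136]
r3 m[wind→φ4] = [180, 240, 289]
r3 m[snow→φ0] = [3, 2, 2]
r3 m[snow→φ3] = [10, 12, 19]
r3 m[wet→φ1] = [6, 64, 9]
r3 m[wet→φ2] = [102, 184, 13]
r3 m[wet→φ5] = [17, 184, 117]
r4 m[φ0→wind] = [19, 35, 38]
r4 m[φ0→snow] = [1404, 1680, 2648]
r4 m[φ1→wind] = [538, 526, 627]
r4 m[φ1→wet] = [1654, 2610, 1468]
r4 m[φ2→wet] = [1, 8, 9]
r4 m[φ3→snow] = [3, 2, 2]
r4 m[φ4→wind] = [7, 9, 8]
r4 m[φ5→wet] = [6, 8, 1]
r4 m[wind→φ0] = [3766, 4734, 5016]
r4 m[wind→φ1] = [133, 315, 304]
r4 m[wind→φ4] = [10222, 18410, 23826]
r4 m[snow→φ0] = [3, 2, 2]
r4 m[snow→φ3] = [1404, 1680, 2648]
r4 m[wet→φ1] = [6, 64, 9]
r4 m[wet→φ2] = [9924, 20880, 1468]
r4 m[wet→φ5] = [1654, 20880, 13212]
r5 m[φ0→wind] = [19, 35, 38]
r5 m[φ0→snow] = [47500, 56282, 86394]
r5 m[φ1→wind] = [538, 526, 627]
r5 m[φ1→wet] = [3640, 5872, 3356]
r5 m[φ2→wet] = [1, 8, 9]
r5 m[φ3→snow] = [3, 2, 2]
r5 m[φ4→wind] = [7, 9, 8]
r5 m[φ5→wet] = [6, 8, 1]
r5 m[wind→φ0] = [3766, 4734, 5016]
r5 m[wind→φ1] = [133, 315, 304]
r5 m[wind→φ4] = [10222, 18410, 23826]
r5 m[snow→φ0] = [3, 2, 2]
r5 m[snow→φ3] = [1404, 1680, 2648]
r5 m[wet→φ1] = [6, 64, 9]
r5 m[wet→φ2] = [9924, 20880, 1468]
r5 m[wet→φ5] = [1654, 20880, 13212]
r6 m[φ0→wind] = [19, 35, 38]
r6 m[φ0→snow] = [47500, 56282, 86394]
r6 m[φ1→wind] = [538, 526, 627]
r6 m[φ1→wet] = [3640, 5872, 3356]
r6 m[φ2→wet] = [1, 8, 9]
r6 m[φ3→snow] = [3, 2, 2]
r6 m[φ4→wind] = [7, 9, 8]
r6 m[φ5→wet] = [6, 8, 1]
r6 m[wind→φ0] = [3766, 4734, 5016]
r6 m[wind→φ1] = [133, 315, 304]
r6 m[wind→φ4] = [10222, 18410, 23826]
r6 m[snow→φ0] = [3, 2, 2]
r6 m[snow→φ3] = [47500, 56282, 86394]
r6 m[wet→φ1] = [6, 64, 9]
r6 m[wet→φ2] = [21840, 46976, 3356]
r6 m[wet→φ5] = [3640, 46976, 30204]
r7 m[φ0→wind] = [19, 35, 38]
r7 m[φ0→snow] = [47500, 56282, 86394]
r7 m[φ1→wind] = [538, 526, 627]
r7 m[φ1→wet] = [3640, 5872, 3356]
r7 m[φ2→wet] = [1, 8, 9]
r7 m[φ3→snow] = [3, 2, 2]
r7 m[φ4→wind] = [7, 9, 8]
r7 m[φ5→wet] = [6, 8, 1]
r7 m[wind→φ0] = [3766, 4734, 5016]
r7 m[wind→φ1] = [133, 315, 304]
r7 m[wind→φ4] = [10222, 18410, 23826]
r7 m[snow→φ0] = [3, 2, 2]
r7 m[snow→φ3] = [47500, 56282, 86394]
r7 m[wet→φ1] = [6, 64, 9]
r7 m[wet→φ2] = [21840, 46976, 3356]
r7 m[wet→φ5] = [3640, 46976, 30204]
fixed point reached at round 7
b[wind] = ⊗ incoming = [71554, 165690, 190608]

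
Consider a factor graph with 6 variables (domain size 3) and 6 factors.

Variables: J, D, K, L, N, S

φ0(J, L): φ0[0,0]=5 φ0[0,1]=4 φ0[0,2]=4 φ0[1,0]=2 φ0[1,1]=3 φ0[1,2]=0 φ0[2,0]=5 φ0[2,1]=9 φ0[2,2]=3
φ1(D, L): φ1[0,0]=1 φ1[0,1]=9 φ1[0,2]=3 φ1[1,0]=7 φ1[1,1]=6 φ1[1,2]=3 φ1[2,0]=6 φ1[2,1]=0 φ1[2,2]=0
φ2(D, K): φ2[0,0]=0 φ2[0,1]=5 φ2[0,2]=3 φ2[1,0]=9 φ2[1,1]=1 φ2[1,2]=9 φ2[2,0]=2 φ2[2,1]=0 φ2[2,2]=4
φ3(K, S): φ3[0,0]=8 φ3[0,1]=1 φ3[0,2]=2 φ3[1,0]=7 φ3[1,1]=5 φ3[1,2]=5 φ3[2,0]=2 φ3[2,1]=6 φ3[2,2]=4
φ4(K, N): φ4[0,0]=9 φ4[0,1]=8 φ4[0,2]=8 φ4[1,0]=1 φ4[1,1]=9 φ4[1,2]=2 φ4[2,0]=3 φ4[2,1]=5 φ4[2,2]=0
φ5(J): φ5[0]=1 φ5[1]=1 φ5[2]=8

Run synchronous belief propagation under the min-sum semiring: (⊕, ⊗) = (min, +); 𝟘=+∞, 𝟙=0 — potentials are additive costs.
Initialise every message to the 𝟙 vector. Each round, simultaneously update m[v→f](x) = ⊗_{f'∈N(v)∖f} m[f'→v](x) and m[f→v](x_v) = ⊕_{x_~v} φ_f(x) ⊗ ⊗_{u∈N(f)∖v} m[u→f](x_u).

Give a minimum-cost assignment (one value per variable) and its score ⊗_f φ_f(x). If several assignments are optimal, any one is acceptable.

assignment: (J=1, D=2, K=1, L=2, N=0, S=1); score = 7

init: all messages = 𝟙 over 3 values
r1 m[φ0→J] = [4, 0, 3]
r1 m[φ0→L] = [2, 3, 0]
r1 m[φ1→D] = [1, 3, 0]
r1 m[φ1→L] = [1, 0, 0]
r1 m[φ2→D] = [0, 1, 0]
r1 m[φ2→K] = [0, 0, 3]
r1 m[φ3→K] = [1, 5, 2]
r1 m[φ3→S] = [2, 1, 2]
r1 m[φ4→K] = [8, 1, 0]
r1 m[φ4→N] = [1, 5, 0]
r1 m[φ5→J] = [1, 1, 8]
r1 m[J→φ0] = [0, 0, 0]
r1 m[J→φ5] = [0, 0, 0]
r1 m[D→φ1] = [0, 0, 0]
r1 m[D→φ2] = [0, 0, 0]
r1 m[K→φ2] = [0, 0, 0]
r1 m[K→φ3] = [0, 0, 0]
r1 m[K→φ4] = [0, 0, 0]
r1 m[L→φ0] = [0, 0, 0]
r1 m[L→φ1] = [0, 0, 0]
r1 m[N→φ4] = [0, 0, 0]
r1 m[S→φ3] = [0, 0, 0]
r2 m[φ0→J] = [4, 0, 3]
r2 m[φ0→L] = [2, 3, 0]
r2 m[φ1→D] = [1, 3, 0]
r2 m[φ1→L] = [1, 0, 0]
r2 m[φ2→D] = [0, 1, 0]
r2 m[φ2→K] = [0, 0, 3]
r2 m[φ3→K] = [1, 5, 2]
r2 m[φ3→S] = [2, 1, 2]
r2 m[φ4→K] = [8, 1, 0]
r2 m[φ4→N] = [1, 5, 0]
r2 m[φ5→J] = [1, 1, 8]
r2 m[J→φ0] = [1, 1, 8]
r2 m[J→φ5] = [4, 0, 3]
r2 m[D→φ1] = [0, 1, 0]
r2 m[D→φ2] = [1, 3, 0]
r2 m[K→φ2] = [9, 6, 2]
r2 m[K→φ3] = [8, 1, 3]
r2 m[K→φ4] = [1, 5, 5]
r2 m[L→φ0] = [1, 0, 0]
r2 m[L→φ1] = [2, 3, 0]
r2 m[N→φ4] = [0, 0, 0]
r2 m[S→φ3] = [0, 0, 0]
r3 m[φ0→J] = [4, 0, 3]
r3 m[φ0→L] = [3, 4, 1]
r3 m[φ1→D] = [3, 3, 0]
r3 m[φ1→L] = [1, 0, 0]
r3 m[φ2→D] = [5, 7, 6]
r3 m[φ2→K] = [1, 0, 4]
r3 m[φ3→K] = [1, 5, 2]
r3 m[φ3→S] = [5, 6, 6]
r3 m[φ4→K] = [8, 1, 0]
r3 m[φ4→N] = [6, 9, 5]
r3 m[φ5→J] = [1, 1, 8]
r3 m[J→φ0] = [1, 1, 8]
r3 m[J→φ5] = [4, 0, 3]
r3 m[D→φ1] = [0, 1, 0]
r3 m[D→φ2] = [1, 3, 0]
r3 m[K→φ2] = [9, 6, 2]
r3 m[K→φ3] = [8, 1, 3]
r3 m[K→φ4] = [1, 5, 5]
r3 m[L→φ0] = [1, 0, 0]
r3 m[L→φ1] = [2, 3, 0]
r3 m[N→φ4] = [0, 0, 0]
r3 m[S→φ3] = [0, 0, 0]
r4 m[φ0→J] = [4, 0, 3]
r4 m[φ0→L] = [3, 4, 1]
r4 m[φ1→D] = [3, 3, 0]
r4 m[φ1→L] = [1, 0, 0]
r4 m[φ2→D] = [5, 7, 6]
r4 m[φ2→K] = [1, 0, 4]
r4 m[φ3→K] = [1, 5, 2]
r4 m[φ3→S] = [5, 6, 6]
r4 m[φ4→K] = [8, 1, 0]
r4 m[φ4→N] = [6, 9, 5]
r4 m[φ5→J] = [1, 1, 8]
r4 m[J→φ0] = [1, 1, 8]
r4 m[J→φ5] = [4, 0, 3]
r4 m[D→φ1] = [5, 7, 6]
r4 m[D→φ2] = [3, 3, 0]
r4 m[K→φ2] = [9, 6, 2]
r4 m[K→φ3] = [9, 1, 4]
r4 m[K→φ4] = [2, 5, 6]
r4 m[L→φ0] = [1, 0, 0]
r4 m[L→φ1] = [3, 4, 1]
r4 m[N→φ4] = [0, 0, 0]
r4 m[S→φ3] = [0, 0, 0]
r5 m[φ0→J] = [4, 0, 3]
r5 m[φ0→L] = [3, 4, 1]
r5 m[φ1→D] = [4, 4, 1]
r5 m[φ1→L] = [6, 6, 6]
r5 m[φ2→D] = [5, 7, 6]
r5 m[φ2→K] = [2, 0, 4]
r5 m[φ3→K] = [1, 5, 2]
r5 m[φ3→S] = [6, 6, 6]
r5 m[φ4→K] = [8, 1, 0]
r5 m[φ4→N] = [6, 10, 6]
r5 m[φ5→J] = [1, 1, 8]
r5 m[J→φ0] = [1, 1, 8]
r5 m[J→φ5] = [4, 0, 3]
r5 m[D→φ1] = [5, 7, 6]
r5 m[D→φ2] = [3, 3, 0]
r5 m[K→φ2] = [9, 6, 2]
r5 m[K→φ3] = [9, 1, 4]
r5 m[K→φ4] = [2, 5, 6]
r5 m[L→φ0] = [1, 0, 0]
r5 m[L→φ1] = [3, 4, 1]
r5 m[N→φ4] = [0, 0, 0]
r5 m[S→φ3] = [0, 0, 0]
r6 m[φ0→J] = [4, 0, 3]
r6 m[φ0→L] = [3, 4, 1]
r6 m[φ1→D] = [4, 4, 1]
r6 m[φ1→L] = [6, 6, 6]
r6 m[φ2→D] = [5, 7, 6]
r6 m[φ2→K] = [2, 0, 4]
r6 m[φ3→K] = [1, 5, 2]
r6 m[φ3→S] = [6, 6, 6]
r6 m[φ4→K] = [8, 1, 0]
r6 m[φ4→N] = [6, 10, 6]
r6 m[φ5→J] = [1, 1, 8]
r6 m[J→φ0] = [1, 1, 8]
r6 m[J→φ5] = [4, 0, 3]
r6 m[D→φ1] = [5, 7, 6]
r6 m[D→φ2] = [4, 4, 1]
r6 m[K→φ2] = [9, 6, 2]
r6 m[K→φ3] = [10, 1, 4]
r6 m[K→φ4] = [3, 5, 6]
r6 m[L→φ0] = [6, 6, 6]
r6 m[L→φ1] = [3, 4, 1]
r6 m[N→φ4] = [0, 0, 0]
r6 m[S→φ3] = [0, 0, 0]
r7 m[φ0→J] = [10, 6, 9]
r7 m[φ0→L] = [3, 4, 1]
r7 m[φ1→D] = [4, 4, 1]
r7 m[φ1→L] = [6, 6, 6]
r7 m[φ2→D] = [5, 7, 6]
r7 m[φ2→K] = [3, 1, 5]
r7 m[φ3→K] = [1, 5, 2]
r7 m[φ3→S] = [6, 6, 6]
r7 m[φ4→K] = [8, 1, 0]
r7 m[φ4→N] = [6, 11, 6]
r7 m[φ5→J] = [1, 1, 8]
r7 m[J→φ0] = [1, 1, 8]
r7 m[J→φ5] = [4, 0, 3]
r7 m[D→φ1] = [5, 7, 6]
r7 m[D→φ2] = [4, 4, 1]
r7 m[K→φ2] = [9, 6, 2]
r7 m[K→φ3] = [10, 1, 4]
r7 m[K→φ4] = [3, 5, 6]
r7 m[L→φ0] = [6, 6, 6]
r7 m[L→φ1] = [3, 4, 1]
r7 m[N→φ4] = [0, 0, 0]
r7 m[S→φ3] = [0, 0, 0]
r8 m[φ0→J] = [10, 6, 9]
r8 m[φ0→L] = [3, 4, 1]
r8 m[φ1→D] = [4, 4, 1]
r8 m[φ1→L] = [6, 6, 6]
r8 m[φ2→D] = [5, 7, 6]
r8 m[φ2→K] = [3, 1, 5]
r8 m[φ3→K] = [1, 5, 2]
r8 m[φ3→S] = [6, 6, 6]
r8 m[φ4→K] = [8, 1, 0]
r8 m[φ4→N] = [6, 11, 6]
r8 m[φ5→J] = [1, 1, 8]
r8 m[J→φ0] = [1, 1, 8]
r8 m[J→φ5] = [10, 6, 9]
r8 m[D→φ1] = [5, 7, 6]
r8 m[D→φ2] = [4, 4, 1]
r8 m[K→φ2] = [9, 6, 2]
r8 m[K→φ3] = [11, 2, 5]
r8 m[K→φ4] = [4, 6, 7]
r8 m[L→φ0] = [6, 6, 6]
r8 m[L→φ1] = [3, 4, 1]
r8 m[N→φ4] = [0, 0, 0]
r8 m[S→φ3] = [0, 0, 0]
r9 m[φ0→J] = [10, 6, 9]
r9 m[φ0→L] = [3, 4, 1]
r9 m[φ1→D] = [4, 4, 1]
r9 m[φ1→L] = [6, 6, 6]
r9 m[φ2→D] = [5, 7, 6]
r9 m[φ2→K] = [3, 1, 5]
r9 m[φ3→K] = [1, 5, 2]
r9 m[φ3→S] = [7, 7, 7]
r9 m[φ4→K] = [8, 1, 0]
r9 m[φ4→N] = [7, 12, 7]
r9 m[φ5→J] = [1, 1, 8]
r9 m[J→φ0] = [1, 1, 8]
r9 m[J→φ5] = [10, 6, 9]
r9 m[D→φ1] = [5, 7, 6]
r9 m[D→φ2] = [4, 4, 1]
r9 m[K→φ2] = [9, 6, 2]
r9 m[K→φ3] = [11, 2, 5]
r9 m[K→φ4] = [4, 6, 7]
r9 m[L→φ0] = [6, 6, 6]
r9 m[L→φ1] = [3, 4, 1]
r9 m[N→φ4] = [0, 0, 0]
r9 m[S→φ3] = [0, 0, 0]
r10 m[φ0→J] = [10, 6, 9]
r10 m[φ0→L] = [3, 4, 1]
r10 m[φ1→D] = [4, 4, 1]
r10 m[φ1→L] = [6, 6, 6]
r10 m[φ2→D] = [5, 7, 6]
r10 m[φ2→K] = [3, 1, 5]
r10 m[φ3→K] = [1, 5, 2]
r10 m[φ3→S] = [7, 7, 7]
r10 m[φ4→K] = [8, 1, 0]
r10 m[φ4→N] = [7, 12, 7]
r10 m[φ5→J] = [1, 1, 8]
r10 m[J→φ0] = [1, 1, 8]
r10 m[J→φ5] = [10, 6, 9]
r10 m[D→φ1] = [5, 7, 6]
r10 m[D→φ2] = [4, 4, 1]
r10 m[K→φ2] = [9, 6, 2]
r10 m[K→φ3] = [11, 2, 5]
r10 m[K→φ4] = [4, 6, 7]
r10 m[L→φ0] = [6, 6, 6]
r10 m[L→φ1] = [3, 4, 1]
r10 m[N→φ4] = [0, 0, 0]
r10 m[S→φ3] = [0, 0, 0]
fixed point reached at round 10
traceback from J: (J=1, D=2, K=1, L=2, N=0, S=1), score=7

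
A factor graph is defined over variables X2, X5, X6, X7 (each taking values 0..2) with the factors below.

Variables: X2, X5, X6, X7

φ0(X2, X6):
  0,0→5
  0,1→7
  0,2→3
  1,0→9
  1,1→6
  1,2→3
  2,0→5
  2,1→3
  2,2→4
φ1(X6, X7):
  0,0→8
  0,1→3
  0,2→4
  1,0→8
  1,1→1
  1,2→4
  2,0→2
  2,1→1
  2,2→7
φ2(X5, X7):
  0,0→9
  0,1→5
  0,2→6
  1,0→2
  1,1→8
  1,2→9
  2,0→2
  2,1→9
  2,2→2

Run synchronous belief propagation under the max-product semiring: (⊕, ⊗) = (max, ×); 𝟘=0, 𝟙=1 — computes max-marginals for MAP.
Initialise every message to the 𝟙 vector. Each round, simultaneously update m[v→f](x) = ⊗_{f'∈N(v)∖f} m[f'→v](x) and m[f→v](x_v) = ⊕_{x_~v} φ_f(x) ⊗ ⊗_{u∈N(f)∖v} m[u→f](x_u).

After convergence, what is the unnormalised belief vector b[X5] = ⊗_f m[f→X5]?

b[X5] = [648, 324, 243]

init: all messages = 𝟙 over 3 values
r1 m[φ0→X2] = [7, 9, 5]
r1 m[φ0→X6] = [9, 7, 4]
r1 m[φ1→X6] = [8, 8, 7]
r1 m[φ1→X7] = [8, 3, 7]
r1 m[φ2→X5] = [9, 9, 9]
r1 m[φ2→X7] = [9, 9, 9]
r1 m[X2→φ0] = [1, 1, 1]
r1 m[X5→φ2] = [1, 1, 1]
r1 m[X6→φ0] = [1, 1, 1]
r1 m[X6→φ1] = [1, 1, 1]
r1 m[X7→φ1] = [1, 1, 1]
r1 m[X7→φ2] = [1, 1, 1]
r2 m[φ0→X2] = [7, 9, 5]
r2 m[φ0→X6] = [9, 7, 4]
r2 m[φ1→X6] = [8, 8, 7]
r2 m[φ1→X7] = [8, 3, 7]
r2 m[φ2→X5] = [9, 9, 9]
r2 m[φ2→X7] = [9, 9, 9]
r2 m[X2→φ0] = [1, 1, 1]
r2 m[X5→φ2] = [1, 1, 1]
r2 m[X6→φ0] = [8, 8, 7]
r2 m[X6→φ1] = [9, 7, 4]
r2 m[X7→φ1] = [9, 9, 9]
r2 m[X7→φ2] = [8, 3, 7]
r3 m[φ0→X2] = [56, 72, 40]
r3 m[φ0→X6] = [9, 7, 4]
r3 m[φ1→X6] = [72, 72, 63]
r3 m[φ1→X7] = [72, 27, 36]
r3 m[φ2→X5] = [72, 63, 27]
r3 m[φ2→X7] = [9, 9, 9]
r3 m[X2→φ0] = [1, 1, 1]
r3 m[X5→φ2] = [1, 1, 1]
r3 m[X6→φ0] = [8, 8, 7]
r3 m[X6→φ1] = [9, 7, 4]
r3 m[X7→φ1] = [9, 9, 9]
r3 m[X7→φ2] = [8, 3, 7]
r4 m[φ0→X2] = [56, 72, 40]
r4 m[φ0→X6] = [9, 7, 4]
r4 m[φ1→X6] = [72, 72, 63]
r4 m[φ1→X7] = [72, 27, 36]
r4 m[φ2→X5] = [72, 63, 27]
r4 m[φ2→X7] = [9, 9, 9]
r4 m[X2→φ0] = [1, 1, 1]
r4 m[X5→φ2] = [1, 1, 1]
r4 m[X6→φ0] = [72, 72, 63]
r4 m[X6→φ1] = [9, 7, 4]
r4 m[X7→φ1] = [9, 9, 9]
r4 m[X7→φ2] = [72, 27, 36]
r5 m[φ0→X2] = [504, 648, 360]
r5 m[φ0→X6] = [9, 7, 4]
r5 m[φ1→X6] = [72, 72, 63]
r5 m[φ1→X7] = [72, 27, 36]
r5 m[φ2→X5] = [648, 324, 243]
r5 m[φ2→X7] = [9, 9, 9]
r5 m[X2→φ0] = [1, 1, 1]
r5 m[X5→φ2] = [1, 1, 1]
r5 m[X6→φ0] = [72, 72, 63]
r5 m[X6→φ1] = [9, 7, 4]
r5 m[X7→φ1] = [9, 9, 9]
r5 m[X7→φ2] = [72, 27, 36]
r6 m[φ0→X2] = [504, 648, 360]
r6 m[φ0→X6] = [9, 7, 4]
r6 m[φ1→X6] = [72, 72, 63]
r6 m[φ1→X7] = [72, 27, 36]
r6 m[φ2→X5] = [648, 324, 243]
r6 m[φ2→X7] = [9, 9, 9]
r6 m[X2→φ0] = [1, 1, 1]
r6 m[X5→φ2] = [1, 1, 1]
r6 m[X6→φ0] = [72, 72, 63]
r6 m[X6→φ1] = [9, 7, 4]
r6 m[X7→φ1] = [9, 9, 9]
r6 m[X7→φ2] = [72, 27, 36]
fixed point reached at round 6
b[X5] = ⊗ incoming = [648, 324, 243]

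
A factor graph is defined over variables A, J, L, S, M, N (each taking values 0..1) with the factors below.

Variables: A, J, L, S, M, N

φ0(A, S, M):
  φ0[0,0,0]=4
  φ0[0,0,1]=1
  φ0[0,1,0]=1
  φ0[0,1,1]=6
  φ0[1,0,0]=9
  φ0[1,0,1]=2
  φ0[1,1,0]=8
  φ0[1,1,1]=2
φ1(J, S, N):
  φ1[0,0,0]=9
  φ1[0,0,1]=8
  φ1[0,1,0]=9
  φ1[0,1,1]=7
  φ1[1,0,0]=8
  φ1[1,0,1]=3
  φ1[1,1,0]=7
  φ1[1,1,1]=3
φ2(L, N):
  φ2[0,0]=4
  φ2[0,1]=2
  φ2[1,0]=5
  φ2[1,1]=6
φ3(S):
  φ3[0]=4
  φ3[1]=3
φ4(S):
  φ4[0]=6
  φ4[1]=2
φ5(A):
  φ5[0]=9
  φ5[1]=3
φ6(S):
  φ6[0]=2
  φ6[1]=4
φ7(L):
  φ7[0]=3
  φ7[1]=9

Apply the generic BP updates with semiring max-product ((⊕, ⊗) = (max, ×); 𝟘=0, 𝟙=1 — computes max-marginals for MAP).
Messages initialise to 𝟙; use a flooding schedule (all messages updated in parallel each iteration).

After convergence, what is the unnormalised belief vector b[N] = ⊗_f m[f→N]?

init: all messages = 𝟙 over 2 values
r1 m[φ0→A] = [6, 9]
r1 m[φ0→S] = [9, 8]
r1 m[φ0→M] = [9, 6]
r1 m[φ1→J] = [9, 8]
r1 m[φ1→S] = [9, 9]
r1 m[φ1→N] = [9, 8]
r1 m[φ2→L] = [4, 6]
r1 m[φ2→N] = [5, 6]
r1 m[φ3→S] = [4, 3]
r1 m[φ4→S] = [6, 2]
r1 m[φ5→A] = [9, 3]
r1 m[φ6→S] = [2, 4]
r1 m[φ7→L] = [3, 9]
r1 m[A→φ0] = [1, 1]
r1 m[A→φ5] = [1, 1]
r1 m[J→φ1] = [1, 1]
r1 m[L→φ2] = [1, 1]
r1 m[L→φ7] = [1, 1]
r1 m[S→φ0] = [1, 1]
r1 m[S→φ1] = [1, 1]
r1 m[S→φ3] = [1, 1]
r1 m[S→φ4] = [1, 1]
r1 m[S→φ6] = [1, 1]
r1 m[M→φ0] = [1, 1]
r1 m[N→φ1] = [1, 1]
r1 m[N→φ2] = [1, 1]
r2 m[φ0→A] = [6, 9]
r2 m[φ0→S] = [9, 8]
r2 m[φ0→M] = [9, 6]
r2 m[φ1→J] = [9, 8]
r2 m[φ1→S] = [9, 9]
r2 m[φ1→N] = [9, 8]
r2 m[φ2→L] = [4, 6]
r2 m[φ2→N] = [5, 6]
r2 m[φ3→S] = [4, 3]
r2 m[φ4→S] = [6, 2]
r2 m[φ5→A] = [9, 3]
r2 m[φ6→S] = [2, 4]
r2 m[φ7→L] = [3, 9]
r2 m[A→φ0] = [9, 3]
r2 m[A→φ5] = [6, 9]
r2 m[J→φ1] = [1, 1]
r2 m[L→φ2] = [3, 9]
r2 m[L→φ7] = [4, 6]
r2 m[S→φ0] = [432, 216]
r2 m[S→φ1] = [432, 192]
r2 m[S→φ3] = [972, 576]
r2 m[S→φ4] = [648, 864]
r2 m[S→φ6] = [1944, 432]
r2 m[M→φ0] = [1, 1]
r2 m[N→φ1] = [5, 6]
r2 m[N→φ2] = [9, 8]
r3 m[φ0→A] = [1728, 3888]
r3 m[φ0→S] = [36, 54]
r3 m[φ0→M] = [15552, 11664]
r3 m[φ1→J] = [20736, 17280]
r3 m[φ1→S] = [48, 45]
r3 m[φ1→N] = [3888, 3456]
r3 m[φ2→L] = [36, 48]
r3 m[φ2→N] = [45, 54]
r3 m[φ3→S] = [4, 3]
r3 m[φ4→S] = [6, 2]
r3 m[φ5→A] = [9, 3]
r3 m[φ6→S] = [2, 4]
r3 m[φ7→L] = [3, 9]
r3 m[A→φ0] = [9, 3]
r3 m[A→φ5] = [6, 9]
r3 m[J→φ1] = [1, 1]
r3 m[L→φ2] = [3, 9]
r3 m[L→φ7] = [4, 6]
r3 m[S→φ0] = [432, 216]
r3 m[S→φ1] = [432, 192]
r3 m[S→φ3] = [972, 576]
r3 m[S→φ4] = [648, 864]
r3 m[S→φ6] = [1944, 432]
r3 m[M→φ0] = [1, 1]
r3 m[N→φ1] = [5, 6]
r3 m[N→φ2] = [9, 8]
r4 m[φ0→A] = [1728, 3888]
r4 m[φ0→S] = [36, 54]
r4 m[φ0→M] = [15552, 11664]
r4 m[φ1→J] = [20736, 17280]
r4 m[φ1→S] = [48, 45]
r4 m[φ1→N] = [3888, 3456]
r4 m[φ2→L] = [36, 48]
r4 m[φ2→N] = [45, 54]
r4 m[φ3→S] = [4, 3]
r4 m[φ4→S] = [6, 2]
r4 m[φ5→A] = [9, 3]
r4 m[φ6→S] = [2, 4]
r4 m[φ7→L] = [3, 9]
r4 m[A→φ0] = [9, 3]
r4 m[A→φ5] = [1728, 3888]
r4 m[J→φ1] = [1, 1]
r4 m[L→φ2] = [3, 9]
r4 m[L→φ7] = [36, 48]
r4 m[S→φ0] = [2304, 1080]
r4 m[S→φ1] = [1728, 1296]
r4 m[S→φ3] = [20736, 19440]
r4 m[S→φ4] = [13824, 29160]
r4 m[S→φ6] = [41472, 14580]
r4 m[M→φ0] = [1, 1]
r4 m[N→φ1] = [45, 54]
r4 m[N→φ2] = [3888, 3456]
r5 m[φ0→A] = [9216, 20736]
r5 m[φ0→S] = [36, 54]
r5 m[φ0→M] = [82944, 58320]
r5 m[φ1→J] = [746496, 622080]
r5 m[φ1→S] = [432, 405]
r5 m[φ1→N] = [15552, 13824]
r5 m[φ2→L] = [15552, 20736]
r5 m[φ2→N] = [45, 54]
r5 m[φ3→S] = [4, 3]
r5 m[φ4→S] = [6, 2]
r5 m[φ5→A] = [9, 3]
r5 m[φ6→S] = [2, 4]
r5 m[φ7→L] = [3, 9]
r5 m[A→φ0] = [9, 3]
r5 m[A→φ5] = [1728, 3888]
r5 m[J→φ1] = [1, 1]
r5 m[L→φ2] = [3, 9]
r5 m[L→φ7] = [36, 48]
r5 m[S→φ0] = [2304, 1080]
r5 m[S→φ1] = [1728, 1296]
r5 m[S→φ3] = [20736, 19440]
r5 m[S→φ4] = [13824, 29160]
r5 m[S→φ6] = [41472, 14580]
r5 m[M→φ0] = [1, 1]
r5 m[N→φ1] = [45, 54]
r5 m[N→φ2] = [3888, 3456]
r6 m[φ0→A] = [9216, 20736]
r6 m[φ0→S] = [36, 54]
r6 m[φ0→M] = [82944, 58320]
r6 m[φ1→J] = [746496, 622080]
r6 m[φ1→S] = [432, 405]
r6 m[φ1→N] = [15552, 13824]
r6 m[φ2→L] = [15552, 20736]
r6 m[φ2→N] = [45, 54]
r6 m[φ3→S] = [4, 3]
r6 m[φ4→S] = [6, 2]
r6 m[φ5→A] = [9, 3]
r6 m[φ6→S] = [2, 4]
r6 m[φ7→L] = [3, 9]
r6 m[A→φ0] = [9, 3]
r6 m[A→φ5] = [9216, 20736]
r6 m[J→φ1] = [1, 1]
r6 m[L→φ2] = [3, 9]
r6 m[L→φ7] = [15552, 20736]
r6 m[S→φ0] = [20736, 9720]
r6 m[S→φ1] = [1728, 1296]
r6 m[S→φ3] = [186624, 174960]
r6 m[S→φ4] = [124416, 262440]
r6 m[S→φ6] = [373248, 131220]
r6 m[M→φ0] = [1, 1]
r6 m[N→φ1] = [45, 54]
r6 m[N→φ2] = [15552, 13824]
r7 m[φ0→A] = [82944, 186624]
r7 m[φ0→S] = [36, 54]
r7 m[φ0→M] = [746496, 524880]
r7 m[φ1→J] = [746496, 622080]
r7 m[φ1→S] = [432, 405]
r7 m[φ1→N] = [15552, 13824]
r7 m[φ2→L] = [62208, 82944]
r7 m[φ2→N] = [45, 54]
r7 m[φ3→S] = [4, 3]
r7 m[φ4→S] = [6, 2]
r7 m[φ5→A] = [9, 3]
r7 m[φ6→S] = [2, 4]
r7 m[φ7→L] = [3, 9]
r7 m[A→φ0] = [9, 3]
r7 m[A→φ5] = [9216, 20736]
r7 m[J→φ1] = [1, 1]
r7 m[L→φ2] = [3, 9]
r7 m[L→φ7] = [15552, 20736]
r7 m[S→φ0] = [20736, 9720]
r7 m[S→φ1] = [1728, 1296]
r7 m[S→φ3] = [186624, 174960]
r7 m[S→φ4] = [124416, 262440]
r7 m[S→φ6] = [373248, 131220]
r7 m[M→φ0] = [1, 1]
r7 m[N→φ1] = [45, 54]
r7 m[N→φ2] = [15552, 13824]
r8 m[φ0→A] = [82944, 186624]
r8 m[φ0→S] = [36, 54]
r8 m[φ0→M] = [746496, 524880]
r8 m[φ1→J] = [746496, 622080]
r8 m[φ1→S] = [432, 405]
r8 m[φ1→N] = [15552, 13824]
r8 m[φ2→L] = [62208, 82944]
r8 m[φ2→N] = [45, 54]
r8 m[φ3→S] = [4, 3]
r8 m[φ4→S] = [6, 2]
r8 m[φ5→A] = [9, 3]
r8 m[φ6→S] = [2, 4]
r8 m[φ7→L] = [3, 9]
r8 m[A→φ0] = [9, 3]
r8 m[A→φ5] = [82944, 186624]
r8 m[J→φ1] = [1, 1]
r8 m[L→φ2] = [3, 9]
r8 m[L→φ7] = [62208, 82944]
r8 m[S→φ0] = [20736, 9720]
r8 m[S→φ1] = [1728, 1296]
r8 m[S→φ3] = [186624, 174960]
r8 m[S→φ4] = [124416, 262440]
r8 m[S→φ6] = [373248, 131220]
r8 m[M→φ0] = [1, 1]
r8 m[N→φ1] = [45, 54]
r8 m[N→φ2] = [15552, 13824]
r9 m[φ0→A] = [82944, 186624]
r9 m[φ0→S] = [36, 54]
r9 m[φ0→M] = [746496, 524880]
r9 m[φ1→J] = [746496, 622080]
r9 m[φ1→S] = [432, 405]
r9 m[φ1→N] = [15552, 13824]
r9 m[φ2→L] = [62208, 82944]
r9 m[φ2→N] = [45, 54]
r9 m[φ3→S] = [4, 3]
r9 m[φ4→S] = [6, 2]
r9 m[φ5→A] = [9, 3]
r9 m[φ6→S] = [2, 4]
r9 m[φ7→L] = [3, 9]
r9 m[A→φ0] = [9, 3]
r9 m[A→φ5] = [82944, 186624]
r9 m[J→φ1] = [1, 1]
r9 m[L→φ2] = [3, 9]
r9 m[L→φ7] = [62208, 82944]
r9 m[S→φ0] = [20736, 9720]
r9 m[S→φ1] = [1728, 1296]
r9 m[S→φ3] = [186624, 174960]
r9 m[S→φ4] = [124416, 262440]
r9 m[S→φ6] = [373248, 131220]
r9 m[M→φ0] = [1, 1]
r9 m[N→φ1] = [45, 54]
r9 m[N→φ2] = [15552, 13824]
fixed point reached at round 9
b[N] = ⊗ incoming = [699840, 746496]

b[N] = [699840, 746496]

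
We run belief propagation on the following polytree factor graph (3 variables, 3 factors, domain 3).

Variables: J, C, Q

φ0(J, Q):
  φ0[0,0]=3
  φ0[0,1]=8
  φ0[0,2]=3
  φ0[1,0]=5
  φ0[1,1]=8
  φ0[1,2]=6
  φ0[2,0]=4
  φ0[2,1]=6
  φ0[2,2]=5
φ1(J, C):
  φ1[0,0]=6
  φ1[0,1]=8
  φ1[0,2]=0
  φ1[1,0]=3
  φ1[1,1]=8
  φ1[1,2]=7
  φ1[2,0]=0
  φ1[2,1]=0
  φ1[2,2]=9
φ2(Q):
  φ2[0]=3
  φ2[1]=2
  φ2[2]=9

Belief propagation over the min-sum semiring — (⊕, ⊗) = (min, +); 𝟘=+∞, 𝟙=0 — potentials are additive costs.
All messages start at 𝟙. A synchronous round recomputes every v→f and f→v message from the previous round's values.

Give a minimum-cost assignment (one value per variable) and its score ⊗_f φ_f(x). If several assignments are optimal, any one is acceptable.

init: all messages = 𝟙 over 3 values
r1 m[φ0→J] = [3, 5, 4]
r1 m[φ0→Q] = [3, 6, 3]
r1 m[φ1→J] = [0, 3, 0]
r1 m[φ1→C] = [0, 0, 0]
r1 m[φ2→Q] = [3, 2, 9]
r1 m[J→φ0] = [0, 0, 0]
r1 m[J→φ1] = [0, 0, 0]
r1 m[C→φ1] = [0, 0, 0]
r1 m[Q→φ0] = [0, 0, 0]
r1 m[Q→φ2] = [0, 0, 0]
r2 m[φ0→J] = [3, 5, 4]
r2 m[φ0→Q] = [3, 6, 3]
r2 m[φ1→J] = [0, 3, 0]
r2 m[φ1→C] = [0, 0, 0]
r2 m[φ2→Q] = [3, 2, 9]
r2 m[J→φ0] = [0, 3, 0]
r2 m[J→φ1] = [3, 5, 4]
r2 m[C→φ1] = [0, 0, 0]
r2 m[Q→φ0] = [3, 2, 9]
r2 m[Q→φ2] = [3, 6, 3]
r3 m[φ0→J] = [6, 8, 7]
r3 m[φ0→Q] = [3, 6, 3]
r3 m[φ1→J] = [0, 3, 0]
r3 m[φ1→C] = [4, 4, 3]
r3 m[φ2→Q] = [3, 2, 9]
r3 m[J→φ0] = [0, 3, 0]
r3 m[J→φ1] = [3, 5, 4]
r3 m[C→φ1] = [0, 0, 0]
r3 m[Q→φ0] = [3, 2, 9]
r3 m[Q→φ2] = [3, 6, 3]
r4 m[φ0→J] = [6, 8, 7]
r4 m[φ0→Q] = [3, 6, 3]
r4 m[φ1→J] = [0, 3, 0]
r4 m[φ1→C] = [4, 4, 3]
r4 m[φ2→Q] = [3, 2, 9]
r4 m[J→φ0] = [0, 3, 0]
r4 m[J→φ1] = [6, 8, 7]
r4 m[C→φ1] = [0, 0, 0]
r4 m[Q→φ0] = [3, 2, 9]
r4 m[Q→φ2] = [3, 6, 3]
r5 m[φ0→J] = [6, 8, 7]
r5 m[φ0→Q] = [3, 6, 3]
r5 m[φ1→J] = [0, 3, 0]
r5 m[φ1→C] = [7, 7, 6]
r5 m[φ2→Q] = [3, 2, 9]
r5 m[J→φ0] = [0, 3, 0]
r5 m[J→φ1] = [6, 8, 7]
r5 m[C→φ1] = [0, 0, 0]
r5 m[Q→φ0] = [3, 2, 9]
r5 m[Q→φ2] = [3, 6, 3]
r6 m[φ0→J] = [6, 8, 7]
r6 m[φ0→Q] = [3, 6, 3]
r6 m[φ1→J] = [0, 3, 0]
r6 m[φ1→C] = [7, 7, 6]
r6 m[φ2→Q] = [3, 2, 9]
r6 m[J→φ0] = [0, 3, 0]
r6 m[J→φ1] = [6, 8, 7]
r6 m[C→φ1] = [0, 0, 0]
r6 m[Q→φ0] = [3, 2, 9]
r6 m[Q→φ2] = [3, 6, 3]
fixed point reached at round 6
traceback from J: (J=0, C=2, Q=0), score=6

assignment: (J=0, C=2, Q=0); score = 6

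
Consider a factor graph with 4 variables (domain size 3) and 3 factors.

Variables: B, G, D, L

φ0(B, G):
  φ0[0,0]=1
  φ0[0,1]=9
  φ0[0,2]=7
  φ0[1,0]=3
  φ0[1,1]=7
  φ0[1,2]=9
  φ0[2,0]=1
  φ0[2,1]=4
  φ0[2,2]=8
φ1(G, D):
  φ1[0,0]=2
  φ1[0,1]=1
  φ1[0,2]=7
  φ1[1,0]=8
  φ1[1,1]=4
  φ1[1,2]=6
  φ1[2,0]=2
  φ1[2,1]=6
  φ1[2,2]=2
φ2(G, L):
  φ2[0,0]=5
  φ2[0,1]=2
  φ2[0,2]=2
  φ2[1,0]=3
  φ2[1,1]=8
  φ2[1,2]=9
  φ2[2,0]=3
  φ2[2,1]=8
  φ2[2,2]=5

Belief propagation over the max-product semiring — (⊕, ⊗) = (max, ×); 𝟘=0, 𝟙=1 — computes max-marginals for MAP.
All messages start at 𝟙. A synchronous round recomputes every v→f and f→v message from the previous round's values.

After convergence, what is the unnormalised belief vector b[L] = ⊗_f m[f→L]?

init: all messages = 𝟙 over 3 values
r1 m[φ0→B] = [9, 9, 8]
r1 m[φ0→G] = [3, 9, 9]
r1 m[φ1→G] = [7, 8, 6]
r1 m[φ1→D] = [8, 6, 7]
r1 m[φ2→G] = [5, 9, 8]
r1 m[φ2→L] = [5, 8, 9]
r1 m[B→φ0] = [1, 1, 1]
r1 m[G→φ0] = [1, 1, 1]
r1 m[G→φ1] = [1, 1, 1]
r1 m[G→φ2] = [1, 1, 1]
r1 m[D→φ1] = [1, 1, 1]
r1 m[L→φ2] = [1, 1, 1]
r2 m[φ0→B] = [9, 9, 8]
r2 m[φ0→G] = [3, 9, 9]
r2 m[φ1→G] = [7, 8, 6]
r2 m[φ1→D] = [8, 6, 7]
r2 m[φ2→G] = [5, 9, 8]
r2 m[φ2→L] = [5, 8, 9]
r2 m[B→φ0] = [1, 1, 1]
r2 m[G→φ0] = [35, 72, 48]
r2 m[G→φ1] = [15, 81, 72]
r2 m[G→φ2] = [21, 72, 54]
r2 m[D→φ1] = [1, 1, 1]
r2 m[L→φ2] = [1, 1, 1]
r3 m[φ0→B] = [648, 504, 384]
r3 m[φ0→G] = [3, 9, 9]
r3 m[φ1→G] = [7, 8, 6]
r3 m[φ1→D] = [648, 432, 486]
r3 m[φ2→G] = [5, 9, 8]
r3 m[φ2→L] = [216, 576, 648]
r3 m[B→φ0] = [1, 1, 1]
r3 m[G→φ0] = [35, 72, 48]
r3 m[G→φ1] = [15, 81, 72]
r3 m[G→φ2] = [21, 72, 54]
r3 m[D→φ1] = [1, 1, 1]
r3 m[L→φ2] = [1, 1, 1]
r4 m[φ0→B] = [648, 504, 384]
r4 m[φ0→G] = [3, 9, 9]
r4 m[φ1→G] = [7, 8, 6]
r4 m[φ1→D] = [648, 432, 486]
r4 m[φ2→G] = [5, 9, 8]
r4 m[φ2→L] = [216, 576, 648]
r4 m[B→φ0] = [1, 1, 1]
r4 m[G→φ0] = [35, 72, 48]
r4 m[G→φ1] = [15, 81, 72]
r4 m[G→φ2] = [21, 72, 54]
r4 m[D→φ1] = [1, 1, 1]
r4 m[L→φ2] = [1, 1, 1]
fixed point reached at round 4
b[L] = ⊗ incoming = [216, 576, 648]

b[L] = [216, 576, 648]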